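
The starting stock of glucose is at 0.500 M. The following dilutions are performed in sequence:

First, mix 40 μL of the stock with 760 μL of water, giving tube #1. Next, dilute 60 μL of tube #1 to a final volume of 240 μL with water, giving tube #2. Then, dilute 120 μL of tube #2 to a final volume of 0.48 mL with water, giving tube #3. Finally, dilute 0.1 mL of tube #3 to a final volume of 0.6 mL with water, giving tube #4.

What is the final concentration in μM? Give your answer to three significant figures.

Step 1: 40 μL + 760 μL = 800 μL total → factor 800/40 = 20
Step 2: 60 μL brought to 240 μL → factor 240/60 = 4
Step 3: 120 μL brought to 0.48 mL → factor 480/120 = 4
Step 4: 0.1 mL brought to 0.6 mL → factor 0.6/0.1 = 6
Overall dilution factor = 20 × 4 × 4 × 6 = 1920
Final = 0.500 M / 1920 = 0.0002604 M = 260 μM

260 μM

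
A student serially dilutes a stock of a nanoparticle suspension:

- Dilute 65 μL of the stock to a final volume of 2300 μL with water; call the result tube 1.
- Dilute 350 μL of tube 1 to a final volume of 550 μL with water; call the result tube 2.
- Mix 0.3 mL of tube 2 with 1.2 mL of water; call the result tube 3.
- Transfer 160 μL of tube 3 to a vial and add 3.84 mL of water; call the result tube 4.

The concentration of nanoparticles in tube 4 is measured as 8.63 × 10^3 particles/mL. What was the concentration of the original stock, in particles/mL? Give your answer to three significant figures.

6.00 × 10^7 particles/mL

Step 1: 65 μL brought to 2300 μL → factor 2300/65 = 35.385
Step 2: 350 μL brought to 550 μL → factor 550/350 = 1.5714
Step 3: 0.3 mL + 1.2 mL = 1.5 mL total → factor 1.5/0.3 = 5
Step 4: 160 μL + 3.84 mL = 4000 μL total → factor 4000/160 = 25
Overall dilution factor = 35.385 × 1.5714 × 5 × 25 = 6950.5
Stock = 8.63 × 10^3 particles/mL × 6950.5 = 6.00 × 10^7 particles/mL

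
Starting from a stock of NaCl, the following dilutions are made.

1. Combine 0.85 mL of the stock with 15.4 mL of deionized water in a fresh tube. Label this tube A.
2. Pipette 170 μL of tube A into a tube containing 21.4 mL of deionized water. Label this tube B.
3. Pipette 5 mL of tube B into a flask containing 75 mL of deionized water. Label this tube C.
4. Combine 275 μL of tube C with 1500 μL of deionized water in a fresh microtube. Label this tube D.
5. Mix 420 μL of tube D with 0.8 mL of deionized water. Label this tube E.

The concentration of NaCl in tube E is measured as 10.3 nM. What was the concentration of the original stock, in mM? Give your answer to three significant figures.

7.49 mM

Step 1: 0.85 mL + 15.4 mL = 16.25 mL total → factor 16.25/0.85 = 19.118
Step 2: 170 μL + 21.4 mL = 21570 μL total → factor 21570/170 = 126.88
Step 3: 5 mL + 75 mL = 80 mL total → factor 80/5 = 16
Step 4: 275 μL + 1500 μL = 1775 μL total → factor 1775/275 = 6.4545
Step 5: 420 μL + 0.8 mL = 1220 μL total → factor 1220/420 = 2.9048
Overall dilution factor = 19.118 × 126.88 × 16 × 6.4545 × 2.9048 = 7.2767 × 10^5
Stock = 10.3 nM × 7.2767 × 10^5 = 7.495 × 10^6 nM = 7.49 mM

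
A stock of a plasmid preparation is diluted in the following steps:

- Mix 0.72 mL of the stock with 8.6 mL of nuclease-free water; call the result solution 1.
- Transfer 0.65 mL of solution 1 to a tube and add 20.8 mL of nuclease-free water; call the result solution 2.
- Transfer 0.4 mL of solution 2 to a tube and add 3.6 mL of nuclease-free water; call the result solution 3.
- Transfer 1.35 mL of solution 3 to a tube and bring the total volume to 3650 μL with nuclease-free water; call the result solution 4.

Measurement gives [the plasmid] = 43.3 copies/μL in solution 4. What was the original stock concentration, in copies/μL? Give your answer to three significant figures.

5.00 × 10^5 copies/μL

Step 1: 0.72 mL + 8.6 mL = 9.32 mL total → factor 9.32/0.72 = 12.944
Step 2: 0.65 mL + 20.8 mL = 21.45 mL total → factor 21.45/0.65 = 33
Step 3: 0.4 mL + 3.6 mL = 4 mL total → factor 4/0.4 = 10
Step 4: 1.35 mL brought to 3650 μL → factor 3.65/1.35 = 2.7037
Overall dilution factor = 12.944 × 33 × 10 × 2.7037 = 11549
Stock = 43.3 copies/μL × 11549 = 5.00 × 10^5 copies/μL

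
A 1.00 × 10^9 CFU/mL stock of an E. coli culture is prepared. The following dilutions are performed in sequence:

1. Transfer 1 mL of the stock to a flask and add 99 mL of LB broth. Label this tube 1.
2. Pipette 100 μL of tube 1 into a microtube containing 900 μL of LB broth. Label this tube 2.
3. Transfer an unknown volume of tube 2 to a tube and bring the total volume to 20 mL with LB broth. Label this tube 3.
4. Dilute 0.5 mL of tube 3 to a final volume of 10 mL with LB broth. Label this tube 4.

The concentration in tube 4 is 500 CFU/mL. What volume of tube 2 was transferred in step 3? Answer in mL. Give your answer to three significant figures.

Step 1: 1 mL + 99 mL = 100 mL total → factor 100/1 = 100
Step 2: 100 μL + 900 μL = 1000 μL total → factor 1000/100 = 10
Step 3: v brought to 20 mL → factor = 20 mL/v
Step 4: 0.5 mL brought to 10 mL → factor 10/0.5 = 20
Product of known-step factors = 20000
Overall factor = 1.00 × 10^9 CFU/mL / (500 CFU/mL) = 2 × 10^6
Step-3 factor = 2 × 10^6 / 20000 = 100
v = 20 mL / 100 = 0.200 mL

0.200 mL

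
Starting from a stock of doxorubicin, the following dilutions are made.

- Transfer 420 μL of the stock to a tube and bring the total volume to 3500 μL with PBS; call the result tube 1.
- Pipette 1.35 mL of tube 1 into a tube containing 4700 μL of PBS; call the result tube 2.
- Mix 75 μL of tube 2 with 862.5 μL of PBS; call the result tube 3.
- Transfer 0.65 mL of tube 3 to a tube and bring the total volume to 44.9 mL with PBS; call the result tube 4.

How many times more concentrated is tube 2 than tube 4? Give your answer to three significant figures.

Step 1: 420 μL brought to 3500 μL → factor 3500/420 = 8.3333
Step 2: 1.35 mL + 4700 μL = 6.05 mL total → factor 6.05/1.35 = 4.4815
Step 3: 75 μL + 862.5 μL = 937.5 μL total → factor 937.5/75 = 12.5
Step 4: 0.65 mL brought to 44.9 mL → factor 44.9/0.65 = 69.077
Dilution factor to tube 2 = 37.346; to tube 4 = 32247
[tube 2]/[tube 4] = (factor to tube 4)/(factor to tube 2) = 32247/37.346 = 863

863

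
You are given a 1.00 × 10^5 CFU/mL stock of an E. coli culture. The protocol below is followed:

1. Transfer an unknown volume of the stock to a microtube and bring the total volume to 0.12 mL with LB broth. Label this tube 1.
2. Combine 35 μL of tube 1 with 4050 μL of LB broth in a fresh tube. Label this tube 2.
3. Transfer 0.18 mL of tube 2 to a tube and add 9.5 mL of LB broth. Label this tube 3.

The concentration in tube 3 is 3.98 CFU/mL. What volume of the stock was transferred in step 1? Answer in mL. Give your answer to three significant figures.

0.0300 mL

Step 1: v brought to 0.12 mL → factor = 0.12 mL/v
Step 2: 35 μL + 4050 μL = 4085 μL total → factor 4085/35 = 116.71
Step 3: 0.18 mL + 9.5 mL = 9.68 mL total → factor 9.68/0.18 = 53.778
Product of known-step factors = 6276.6
Overall factor = 1.00 × 10^5 CFU/mL / (3.98 CFU/mL) = 25126
Step-1 factor = 25126 / 6276.6 = 4.003
v = 0.12 mL / 4.003 = 0.0300 mL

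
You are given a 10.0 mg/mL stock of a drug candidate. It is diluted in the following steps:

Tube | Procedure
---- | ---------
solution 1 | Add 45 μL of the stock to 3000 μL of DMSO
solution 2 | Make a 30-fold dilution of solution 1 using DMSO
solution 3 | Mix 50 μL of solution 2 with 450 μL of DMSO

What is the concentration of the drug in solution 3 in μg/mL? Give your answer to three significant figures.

Step 1: 45 μL + 3000 μL = 3045 μL total → factor 3045/45 = 67.667
Step 2: 30-fold → factor 30
Step 3: 50 μL + 450 μL = 500 μL total → factor 500/50 = 10
Overall dilution factor = 67.667 × 30 × 10 = 20300
Final = 10.0 mg/mL / 20300 = 0.0004926 mg/mL = 0.493 μg/mL

0.493 μg/mL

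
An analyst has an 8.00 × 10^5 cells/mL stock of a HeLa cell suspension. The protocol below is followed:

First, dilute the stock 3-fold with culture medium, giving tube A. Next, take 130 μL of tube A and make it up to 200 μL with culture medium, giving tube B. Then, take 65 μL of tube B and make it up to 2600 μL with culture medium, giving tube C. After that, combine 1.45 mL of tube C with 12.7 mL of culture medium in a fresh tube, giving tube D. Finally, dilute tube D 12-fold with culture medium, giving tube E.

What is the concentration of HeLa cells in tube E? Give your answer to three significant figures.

Step 1: 3-fold → factor 3
Step 2: 130 μL brought to 200 μL → factor 200/130 = 1.5385
Step 3: 65 μL brought to 2600 μL → factor 2600/65 = 40
Step 4: 1.45 mL + 12.7 mL = 14.15 mL total → factor 14.15/1.45 = 9.7586
Step 5: 12-fold → factor 12
Overall dilution factor = 3 × 1.5385 × 40 × 9.7586 × 12 = 21619
Final = 8.00 × 10^5 cells/mL / 21619 = 37.0 cells/mL

37.0 cells/mL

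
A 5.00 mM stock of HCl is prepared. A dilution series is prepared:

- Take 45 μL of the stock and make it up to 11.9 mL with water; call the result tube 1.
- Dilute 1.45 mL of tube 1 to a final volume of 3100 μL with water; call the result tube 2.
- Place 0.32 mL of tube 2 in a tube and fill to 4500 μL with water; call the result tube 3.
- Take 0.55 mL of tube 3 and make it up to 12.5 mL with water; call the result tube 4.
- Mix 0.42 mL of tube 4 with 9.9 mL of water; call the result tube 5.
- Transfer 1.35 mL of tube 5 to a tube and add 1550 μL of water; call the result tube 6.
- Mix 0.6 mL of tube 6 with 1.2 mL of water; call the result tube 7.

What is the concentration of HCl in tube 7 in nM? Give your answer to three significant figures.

0.175 nM

Step 1: 45 μL brought to 11.9 mL → factor 11900/45 = 264.44
Step 2: 1.45 mL brought to 3100 μL → factor 3.1/1.45 = 2.1379
Step 3: 0.32 mL brought to 4500 μL → factor 4.5/0.32 = 14.062
Step 4: 0.55 mL brought to 12.5 mL → factor 12.5/0.55 = 22.727
Step 5: 0.42 mL + 9.9 mL = 10.32 mL total → factor 10.32/0.42 = 24.571
Step 6: 1.35 mL + 1550 μL = 2.9 mL total → factor 2.9/1.35 = 2.1481
Step 7: 0.6 mL + 1.2 mL = 1.8 mL total → factor 1.8/0.6 = 3
Overall dilution factor = 264.44 × 2.1379 × 14.062 × 22.727 × 24.571 × 2.1481 × 3 = 2.8612 × 10^7
Final = 5.00 mM / 2.8612 × 10^7 = 1.747 × 10^-7 mM = 0.175 nM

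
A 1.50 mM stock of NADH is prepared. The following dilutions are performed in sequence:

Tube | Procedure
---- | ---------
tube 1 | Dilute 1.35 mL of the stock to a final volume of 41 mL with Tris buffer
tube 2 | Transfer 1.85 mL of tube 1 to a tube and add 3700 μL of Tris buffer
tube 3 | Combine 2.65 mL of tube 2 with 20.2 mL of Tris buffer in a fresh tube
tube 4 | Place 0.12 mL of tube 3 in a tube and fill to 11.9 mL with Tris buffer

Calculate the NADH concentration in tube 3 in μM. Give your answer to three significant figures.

Step 1: 1.35 mL brought to 41 mL → factor 41/1.35 = 30.37
Step 2: 1.85 mL + 3700 μL = 5.55 mL total → factor 5.55/1.85 = 3
Step 3: 2.65 mL + 20.2 mL = 22.85 mL total → factor 22.85/2.65 = 8.6226
Dilution factor through tube 3 = 30.37 × 3 × 8.6226 = 785.62
[tube 3] = 1.50 mM / 785.62 = 0.001909 mM = 1.91 μM

1.91 μM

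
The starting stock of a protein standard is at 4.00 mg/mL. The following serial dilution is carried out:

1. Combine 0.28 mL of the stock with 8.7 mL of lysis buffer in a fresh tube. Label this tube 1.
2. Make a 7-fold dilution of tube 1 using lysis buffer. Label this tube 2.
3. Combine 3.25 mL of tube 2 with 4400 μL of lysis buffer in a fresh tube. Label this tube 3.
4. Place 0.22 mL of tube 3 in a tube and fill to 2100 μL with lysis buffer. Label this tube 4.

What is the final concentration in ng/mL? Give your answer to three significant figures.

Step 1: 0.28 mL + 8.7 mL = 8.98 mL total → factor 8.98/0.28 = 32.071
Step 2: 7-fold → factor 7
Step 3: 3.25 mL + 4400 μL = 7.65 mL total → factor 7.65/3.25 = 2.3538
Step 4: 0.22 mL brought to 2100 μL → factor 2.1/0.22 = 9.5455
Overall dilution factor = 32.071 × 7 × 2.3538 × 9.5455 = 5044.2
Final = 4.00 mg/mL / 5044.2 = 0.0007930 mg/mL = 793 ng/mL

793 ng/mL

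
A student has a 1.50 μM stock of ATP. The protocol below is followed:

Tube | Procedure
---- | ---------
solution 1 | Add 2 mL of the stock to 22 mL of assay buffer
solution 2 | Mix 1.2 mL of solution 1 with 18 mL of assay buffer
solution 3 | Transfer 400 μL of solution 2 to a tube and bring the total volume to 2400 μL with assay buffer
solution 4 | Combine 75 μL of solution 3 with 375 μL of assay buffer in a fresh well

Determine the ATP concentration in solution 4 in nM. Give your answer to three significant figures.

Step 1: 2 mL + 22 mL = 24 mL total → factor 24/2 = 12
Step 2: 1.2 mL + 18 mL = 19.2 mL total → factor 19.2/1.2 = 16
Step 3: 400 μL brought to 2400 μL → factor 2400/400 = 6
Step 4: 75 μL + 375 μL = 450 μL total → factor 450/75 = 6
Overall dilution factor = 12 × 16 × 6 × 6 = 6912
Final = 1.50 μM / 6912 = 0.0002170 μM = 0.217 nM

0.217 nM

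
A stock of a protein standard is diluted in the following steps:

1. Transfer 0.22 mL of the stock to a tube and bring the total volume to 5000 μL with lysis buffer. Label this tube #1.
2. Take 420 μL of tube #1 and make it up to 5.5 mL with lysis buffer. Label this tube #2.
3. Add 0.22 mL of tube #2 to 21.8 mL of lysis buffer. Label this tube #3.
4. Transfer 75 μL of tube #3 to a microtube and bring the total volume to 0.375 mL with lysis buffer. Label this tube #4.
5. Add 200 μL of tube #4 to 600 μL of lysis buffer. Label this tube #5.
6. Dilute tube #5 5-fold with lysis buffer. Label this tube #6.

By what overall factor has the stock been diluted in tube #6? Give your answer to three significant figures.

2.98 × 10^6

Step 1: 0.22 mL brought to 5000 μL → factor 5/0.22 = 22.727
Step 2: 420 μL brought to 5.5 mL → factor 5500/420 = 13.095
Step 3: 0.22 mL + 21.8 mL = 22.02 mL total → factor 22.02/0.22 = 100.09
Step 4: 75 μL brought to 0.375 mL → factor 375/75 = 5
Step 5: 200 μL + 600 μL = 800 μL total → factor 800/200 = 4
Step 6: 5-fold → factor 5
Overall dilution factor = 22.727 × 13.095 × 100.09 × 5 × 4 × 5 = 2.9789 × 10^6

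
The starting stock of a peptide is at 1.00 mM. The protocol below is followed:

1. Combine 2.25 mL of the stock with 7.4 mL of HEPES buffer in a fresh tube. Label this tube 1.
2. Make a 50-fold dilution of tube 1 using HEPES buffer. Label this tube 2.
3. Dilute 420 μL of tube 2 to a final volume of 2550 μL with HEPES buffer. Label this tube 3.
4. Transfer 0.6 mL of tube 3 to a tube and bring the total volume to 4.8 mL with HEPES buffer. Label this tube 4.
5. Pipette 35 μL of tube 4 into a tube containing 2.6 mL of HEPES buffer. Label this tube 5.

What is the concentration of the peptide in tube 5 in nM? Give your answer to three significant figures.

Step 1: 2.25 mL + 7.4 mL = 9.65 mL total → factor 9.65/2.25 = 4.2889
Step 2: 50-fold → factor 50
Step 3: 420 μL brought to 2550 μL → factor 2550/420 = 6.0714
Step 4: 0.6 mL brought to 4.8 mL → factor 4.8/0.6 = 8
Step 5: 35 μL + 2.6 mL = 2635 μL total → factor 2635/35 = 75.286
Overall dilution factor = 4.2889 × 50 × 6.0714 × 8 × 75.286 = 7.8417 × 10^5
Final = 1.00 mM / 7.8417 × 10^5 = 1.275 × 10^-6 mM = 1.28 nM

1.28 nM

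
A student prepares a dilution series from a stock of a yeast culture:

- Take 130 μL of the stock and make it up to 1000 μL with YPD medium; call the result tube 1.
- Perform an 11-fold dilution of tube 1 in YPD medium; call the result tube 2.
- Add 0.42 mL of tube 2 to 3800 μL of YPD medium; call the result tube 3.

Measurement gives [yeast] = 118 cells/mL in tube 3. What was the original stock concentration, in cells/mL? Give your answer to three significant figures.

1.00 × 10^5 cells/mL

Step 1: 130 μL brought to 1000 μL → factor 1000/130 = 7.6923
Step 2: 11-fold → factor 11
Step 3: 0.42 mL + 3800 μL = 4.22 mL total → factor 4.22/0.42 = 10.048
Overall dilution factor = 7.6923 × 11 × 10.048 = 850.18
Stock = 118 cells/mL × 850.18 = 1.00 × 10^5 cells/mL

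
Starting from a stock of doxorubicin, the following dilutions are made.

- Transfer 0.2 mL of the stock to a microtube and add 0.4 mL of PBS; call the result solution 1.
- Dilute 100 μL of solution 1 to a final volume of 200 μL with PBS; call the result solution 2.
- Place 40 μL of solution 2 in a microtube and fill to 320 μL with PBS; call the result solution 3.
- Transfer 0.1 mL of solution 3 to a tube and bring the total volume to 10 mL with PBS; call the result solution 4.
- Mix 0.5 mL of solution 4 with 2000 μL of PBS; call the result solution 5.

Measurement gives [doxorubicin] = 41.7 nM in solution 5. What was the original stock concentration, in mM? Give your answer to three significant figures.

1.00 mM

Step 1: 0.2 mL + 0.4 mL = 0.6 mL total → factor 0.6/0.2 = 3
Step 2: 100 μL brought to 200 μL → factor 200/100 = 2
Step 3: 40 μL brought to 320 μL → factor 320/40 = 8
Step 4: 0.1 mL brought to 10 mL → factor 10/0.1 = 100
Step 5: 0.5 mL + 2000 μL = 2.5 mL total → factor 2.5/0.5 = 5
Overall dilution factor = 3 × 2 × 8 × 100 × 5 = 24000
Stock = 41.7 nM × 24000 = 1.001 × 10^6 nM = 1.00 mM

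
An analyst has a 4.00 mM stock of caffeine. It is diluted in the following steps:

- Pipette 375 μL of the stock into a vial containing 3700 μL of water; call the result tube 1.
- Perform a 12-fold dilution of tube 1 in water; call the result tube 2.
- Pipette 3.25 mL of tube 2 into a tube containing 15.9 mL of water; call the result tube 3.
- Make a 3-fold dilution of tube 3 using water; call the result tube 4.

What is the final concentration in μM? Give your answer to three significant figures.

1.74 μM

Step 1: 375 μL + 3700 μL = 4075 μL total → factor 4075/375 = 10.867
Step 2: 12-fold → factor 12
Step 3: 3.25 mL + 15.9 mL = 19.15 mL total → factor 19.15/3.25 = 5.8923
Step 4: 3-fold → factor 3
Overall dilution factor = 10.867 × 12 × 5.8923 × 3 = 2305.1
Final = 4.00 mM / 2305.1 = 0.001735 mM = 1.74 μM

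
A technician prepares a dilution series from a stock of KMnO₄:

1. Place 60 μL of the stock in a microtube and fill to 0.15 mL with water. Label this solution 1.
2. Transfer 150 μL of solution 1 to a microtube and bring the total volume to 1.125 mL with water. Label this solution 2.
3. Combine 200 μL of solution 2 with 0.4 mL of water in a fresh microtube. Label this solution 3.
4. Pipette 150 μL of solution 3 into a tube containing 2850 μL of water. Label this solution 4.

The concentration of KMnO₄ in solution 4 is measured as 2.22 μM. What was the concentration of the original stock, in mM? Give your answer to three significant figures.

Step 1: 60 μL brought to 0.15 mL → factor 150/60 = 2.5
Step 2: 150 μL brought to 1.125 mL → factor 1125/150 = 7.5
Step 3: 200 μL + 0.4 mL = 600 μL total → factor 600/200 = 3
Step 4: 150 μL + 2850 μL = 3000 μL total → factor 3000/150 = 20
Overall dilution factor = 2.5 × 7.5 × 3 × 20 = 1125
Stock = 2.22 μM × 1125 = 2498 μM = 2.50 mM

2.50 mM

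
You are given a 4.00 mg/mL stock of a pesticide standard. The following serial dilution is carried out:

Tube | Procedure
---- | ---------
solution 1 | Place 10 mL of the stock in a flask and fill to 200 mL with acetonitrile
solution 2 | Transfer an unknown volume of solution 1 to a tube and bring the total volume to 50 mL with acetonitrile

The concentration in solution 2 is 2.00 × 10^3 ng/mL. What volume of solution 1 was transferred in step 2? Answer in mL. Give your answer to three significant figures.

0.500 mL

Step 1: 10 mL brought to 200 mL → factor 200/10 = 20
Step 2: v brought to 50 mL → factor = 50 mL/v
Product of known-step factors = 20
Overall factor = 4.00 mg/mL / (2.00 × 10^3 ng/mL) = 2000
Step-2 factor = 2000 / 20 = 100
v = 50 mL / 100 = 0.500 mL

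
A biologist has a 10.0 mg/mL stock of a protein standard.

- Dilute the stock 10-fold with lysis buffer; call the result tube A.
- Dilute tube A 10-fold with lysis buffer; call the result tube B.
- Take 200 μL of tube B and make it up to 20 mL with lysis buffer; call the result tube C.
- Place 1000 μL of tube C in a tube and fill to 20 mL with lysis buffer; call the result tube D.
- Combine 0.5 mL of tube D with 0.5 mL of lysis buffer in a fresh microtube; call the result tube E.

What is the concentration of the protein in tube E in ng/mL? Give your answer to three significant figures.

Step 1: 10-fold → factor 10
Step 2: 10-fold → factor 10
Step 3: 200 μL brought to 20 mL → factor 20000/200 = 100
Step 4: 1000 μL brought to 20 mL → factor 20000/1000 = 20
Step 5: 0.5 mL + 0.5 mL = 1 mL total → factor 1/0.5 = 2
Overall dilution factor = 10 × 10 × 100 × 20 × 2 = 4 × 10^5
Final = 10.0 mg/mL / 4 × 10^5 = 2.500 × 10^-5 mg/mL = 25.0 ng/mL

25.0 ng/mL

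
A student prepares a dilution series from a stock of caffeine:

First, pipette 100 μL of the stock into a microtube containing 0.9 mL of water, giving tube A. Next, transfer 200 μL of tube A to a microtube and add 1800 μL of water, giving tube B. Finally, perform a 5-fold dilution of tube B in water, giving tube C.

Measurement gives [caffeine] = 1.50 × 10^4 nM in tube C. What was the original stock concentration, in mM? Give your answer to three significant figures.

Step 1: 100 μL + 0.9 mL = 1000 μL total → factor 1000/100 = 10
Step 2: 200 μL + 1800 μL = 2000 μL total → factor 2000/200 = 10
Step 3: 5-fold → factor 5
Overall dilution factor = 10 × 10 × 5 = 500
Stock = 1.50 × 10^4 nM × 500 = 7.500 × 10^6 nM = 7.50 mM

7.50 mM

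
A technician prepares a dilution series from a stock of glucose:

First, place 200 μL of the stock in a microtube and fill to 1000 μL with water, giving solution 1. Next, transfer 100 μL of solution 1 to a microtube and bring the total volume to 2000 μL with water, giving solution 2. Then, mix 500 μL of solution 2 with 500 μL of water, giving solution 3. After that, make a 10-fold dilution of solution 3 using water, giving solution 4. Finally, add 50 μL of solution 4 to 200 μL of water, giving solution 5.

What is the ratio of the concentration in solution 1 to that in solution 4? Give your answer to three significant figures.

400

Step 1: 200 μL brought to 1000 μL → factor 1000/200 = 5
Step 2: 100 μL brought to 2000 μL → factor 2000/100 = 20
Step 3: 500 μL + 500 μL = 1000 μL total → factor 1000/500 = 2
Step 4: 10-fold → factor 10
Dilution factor to solution 1 = 5; to solution 4 = 2000
[solution 1]/[solution 4] = (factor to solution 4)/(factor to solution 1) = 2000/5 = 400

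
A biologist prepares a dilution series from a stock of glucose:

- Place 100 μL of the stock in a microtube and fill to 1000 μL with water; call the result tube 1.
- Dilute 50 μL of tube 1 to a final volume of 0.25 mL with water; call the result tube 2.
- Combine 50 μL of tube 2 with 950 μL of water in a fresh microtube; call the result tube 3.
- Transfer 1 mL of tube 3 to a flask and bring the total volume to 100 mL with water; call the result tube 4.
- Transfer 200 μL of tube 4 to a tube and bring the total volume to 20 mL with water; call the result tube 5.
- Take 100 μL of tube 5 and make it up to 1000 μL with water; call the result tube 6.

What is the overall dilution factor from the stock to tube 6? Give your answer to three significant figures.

1.00 × 10^8

Step 1: 100 μL brought to 1000 μL → factor 1000/100 = 10
Step 2: 50 μL brought to 0.25 mL → factor 250/50 = 5
Step 3: 50 μL + 950 μL = 1000 μL total → factor 1000/50 = 20
Step 4: 1 mL brought to 100 mL → factor 100/1 = 100
Step 5: 200 μL brought to 20 mL → factor 20000/200 = 100
Step 6: 100 μL brought to 1000 μL → factor 1000/100 = 10
Overall dilution factor = 10 × 5 × 20 × 100 × 100 × 10 = 1 × 10^8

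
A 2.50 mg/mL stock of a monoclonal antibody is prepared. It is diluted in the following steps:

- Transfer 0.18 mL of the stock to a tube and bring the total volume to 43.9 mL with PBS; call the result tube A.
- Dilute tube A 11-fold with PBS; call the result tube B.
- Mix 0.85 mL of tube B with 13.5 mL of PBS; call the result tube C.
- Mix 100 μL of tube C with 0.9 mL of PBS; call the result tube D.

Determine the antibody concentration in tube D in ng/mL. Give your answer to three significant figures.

Step 1: 0.18 mL brought to 43.9 mL → factor 43.9/0.18 = 243.89
Step 2: 11-fold → factor 11
Step 3: 0.85 mL + 13.5 mL = 14.35 mL total → factor 14.35/0.85 = 16.882
Step 4: 100 μL + 0.9 mL = 1000 μL total → factor 1000/100 = 10
Overall dilution factor = 243.89 × 11 × 16.882 × 10 = 4.5292 × 10^5
Final = 2.50 mg/mL / 4.5292 × 10^5 = 5.520 × 10^-6 mg/mL = 5.52 ng/mL

5.52 ng/mL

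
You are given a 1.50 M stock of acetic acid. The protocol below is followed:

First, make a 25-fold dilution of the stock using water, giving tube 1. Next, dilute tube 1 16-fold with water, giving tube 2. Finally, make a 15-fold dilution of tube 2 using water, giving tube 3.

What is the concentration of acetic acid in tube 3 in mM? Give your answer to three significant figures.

0.250 mM

Step 1: 25-fold → factor 25
Step 2: 16-fold → factor 16
Step 3: 15-fold → factor 15
Overall dilution factor = 25 × 16 × 15 = 6000
Final = 1.50 M / 6000 = 0.0002500 M = 0.250 mM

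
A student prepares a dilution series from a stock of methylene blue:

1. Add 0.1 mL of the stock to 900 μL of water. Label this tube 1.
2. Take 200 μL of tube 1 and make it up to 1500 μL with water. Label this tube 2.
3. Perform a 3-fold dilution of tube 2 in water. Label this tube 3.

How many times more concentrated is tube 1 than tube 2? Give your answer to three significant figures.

7.50

Step 1: 0.1 mL + 900 μL = 1 mL total → factor 1/0.1 = 10
Step 2: 200 μL brought to 1500 μL → factor 1500/200 = 7.5
Dilution factor to tube 1 = 10; to tube 2 = 75
[tube 1]/[tube 2] = (factor to tube 2)/(factor to tube 1) = 75/10 = 7.50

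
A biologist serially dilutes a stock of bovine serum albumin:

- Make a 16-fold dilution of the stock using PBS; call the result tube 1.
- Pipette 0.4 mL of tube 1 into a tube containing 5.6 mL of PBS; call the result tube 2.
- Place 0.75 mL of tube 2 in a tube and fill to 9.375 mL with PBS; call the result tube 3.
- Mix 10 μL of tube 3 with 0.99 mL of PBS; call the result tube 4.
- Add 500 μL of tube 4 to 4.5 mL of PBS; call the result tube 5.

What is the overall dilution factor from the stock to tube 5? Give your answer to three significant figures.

3.00 × 10^6

Step 1: 16-fold → factor 16
Step 2: 0.4 mL + 5.6 mL = 6 mL total → factor 6/0.4 = 15
Step 3: 0.75 mL brought to 9.375 mL → factor 9.375/0.75 = 12.5
Step 4: 10 μL + 0.99 mL = 1000 μL total → factor 1000/10 = 100
Step 5: 500 μL + 4.5 mL = 5000 μL total → factor 5000/500 = 10
Overall dilution factor = 16 × 15 × 12.5 × 100 × 10 = 3 × 10^6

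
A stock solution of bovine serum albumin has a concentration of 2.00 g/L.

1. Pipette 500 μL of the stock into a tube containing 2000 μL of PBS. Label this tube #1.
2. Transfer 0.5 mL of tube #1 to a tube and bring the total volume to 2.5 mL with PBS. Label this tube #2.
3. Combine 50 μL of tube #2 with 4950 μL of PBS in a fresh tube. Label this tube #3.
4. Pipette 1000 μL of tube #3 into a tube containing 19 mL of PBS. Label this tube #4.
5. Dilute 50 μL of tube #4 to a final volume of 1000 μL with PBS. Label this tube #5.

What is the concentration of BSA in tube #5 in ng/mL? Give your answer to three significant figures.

2.00 ng/mL

Step 1: 500 μL + 2000 μL = 2500 μL total → factor 2500/500 = 5
Step 2: 0.5 mL brought to 2.5 mL → factor 2.5/0.5 = 5
Step 3: 50 μL + 4950 μL = 5000 μL total → factor 5000/50 = 100
Step 4: 1000 μL + 19 mL = 20000 μL total → factor 20000/1000 = 20
Step 5: 50 μL brought to 1000 μL → factor 1000/50 = 20
Overall dilution factor = 5 × 5 × 100 × 20 × 20 = 1 × 10^6
Final = 2.00 g/L / 1 × 10^6 = 2.000 × 10^-6 g/L = 2.00 ng/mL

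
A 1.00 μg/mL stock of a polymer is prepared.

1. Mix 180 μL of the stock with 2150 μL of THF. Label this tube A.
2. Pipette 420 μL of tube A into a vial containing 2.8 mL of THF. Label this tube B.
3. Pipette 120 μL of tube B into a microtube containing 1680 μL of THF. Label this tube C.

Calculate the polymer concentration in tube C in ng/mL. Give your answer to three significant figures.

0.672 ng/mL

Step 1: 180 μL + 2150 μL = 2330 μL total → factor 2330/180 = 12.944
Step 2: 420 μL + 2.8 mL = 3220 μL total → factor 3220/420 = 7.6667
Step 3: 120 μL + 1680 μL = 1800 μL total → factor 1800/120 = 15
Dilution factor through tube C = 12.944 × 7.6667 × 15 = 1488.6
[tube C] = 1.00 μg/mL / 1488.6 = 0.0006718 μg/mL = 0.672 ng/mL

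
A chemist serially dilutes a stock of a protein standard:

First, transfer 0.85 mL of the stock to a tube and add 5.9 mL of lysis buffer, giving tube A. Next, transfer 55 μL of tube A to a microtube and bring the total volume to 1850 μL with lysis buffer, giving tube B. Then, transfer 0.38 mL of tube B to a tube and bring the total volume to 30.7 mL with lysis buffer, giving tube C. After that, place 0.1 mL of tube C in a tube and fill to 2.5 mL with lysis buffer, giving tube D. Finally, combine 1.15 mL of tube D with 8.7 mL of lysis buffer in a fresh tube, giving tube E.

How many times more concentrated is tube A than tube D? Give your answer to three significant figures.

Step 1: 0.85 mL + 5.9 mL = 6.75 mL total → factor 6.75/0.85 = 7.9412
Step 2: 55 μL brought to 1850 μL → factor 1850/55 = 33.636
Step 3: 0.38 mL brought to 30.7 mL → factor 30.7/0.38 = 80.789
Step 4: 0.1 mL brought to 2.5 mL → factor 2.5/0.1 = 25
Dilution factor to tube A = 7.9412; to tube D = 5.395 × 10^5
[tube A]/[tube D] = (factor to tube D)/(factor to tube A) = 5.395 × 10^5/7.9412 = 6.79 × 10^4

6.79 × 10^4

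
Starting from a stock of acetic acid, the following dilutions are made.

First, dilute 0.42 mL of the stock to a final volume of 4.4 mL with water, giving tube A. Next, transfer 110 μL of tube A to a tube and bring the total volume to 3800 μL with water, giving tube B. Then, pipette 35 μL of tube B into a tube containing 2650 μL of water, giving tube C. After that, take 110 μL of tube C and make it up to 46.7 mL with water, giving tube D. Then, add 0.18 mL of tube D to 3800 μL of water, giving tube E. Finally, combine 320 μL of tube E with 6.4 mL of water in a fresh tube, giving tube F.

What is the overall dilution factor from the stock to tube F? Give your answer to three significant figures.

5.47 × 10^9

Step 1: 0.42 mL brought to 4.4 mL → factor 4.4/0.42 = 10.476
Step 2: 110 μL brought to 3800 μL → factor 3800/110 = 34.545
Step 3: 35 μL + 2650 μL = 2685 μL total → factor 2685/35 = 76.714
Step 4: 110 μL brought to 46.7 mL → factor 46700/110 = 424.55
Step 5: 0.18 mL + 3800 μL = 3.98 mL total → factor 3.98/0.18 = 22.111
Step 6: 320 μL + 6.4 mL = 6720 μL total → factor 6720/320 = 21
Overall dilution factor = 10.476 × 34.545 × 76.714 × 424.55 × 22.111 × 21 = 5.473 × 10^9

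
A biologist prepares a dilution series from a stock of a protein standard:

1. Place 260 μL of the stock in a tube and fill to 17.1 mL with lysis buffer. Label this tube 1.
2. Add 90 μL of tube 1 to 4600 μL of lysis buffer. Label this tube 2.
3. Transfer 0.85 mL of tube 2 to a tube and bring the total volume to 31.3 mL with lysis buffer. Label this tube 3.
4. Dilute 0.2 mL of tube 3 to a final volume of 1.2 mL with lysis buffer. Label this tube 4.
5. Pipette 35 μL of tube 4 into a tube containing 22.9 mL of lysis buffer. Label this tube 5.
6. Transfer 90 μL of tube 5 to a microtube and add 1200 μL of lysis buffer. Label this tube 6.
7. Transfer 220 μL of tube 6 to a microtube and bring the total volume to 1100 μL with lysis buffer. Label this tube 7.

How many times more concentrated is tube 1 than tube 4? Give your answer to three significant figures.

1.15 × 10^4

Step 1: 260 μL brought to 17.1 mL → factor 17100/260 = 65.769
Step 2: 90 μL + 4600 μL = 4690 μL total → factor 4690/90 = 52.111
Step 3: 0.85 mL brought to 31.3 mL → factor 31.3/0.85 = 36.824
Step 4: 0.2 mL brought to 1.2 mL → factor 1.2/0.2 = 6
Dilution factor to tube 1 = 65.769; to tube 4 = 7.5723 × 10^5
[tube 1]/[tube 4] = (factor to tube 4)/(factor to tube 1) = 7.5723 × 10^5/65.769 = 1.15 × 10^4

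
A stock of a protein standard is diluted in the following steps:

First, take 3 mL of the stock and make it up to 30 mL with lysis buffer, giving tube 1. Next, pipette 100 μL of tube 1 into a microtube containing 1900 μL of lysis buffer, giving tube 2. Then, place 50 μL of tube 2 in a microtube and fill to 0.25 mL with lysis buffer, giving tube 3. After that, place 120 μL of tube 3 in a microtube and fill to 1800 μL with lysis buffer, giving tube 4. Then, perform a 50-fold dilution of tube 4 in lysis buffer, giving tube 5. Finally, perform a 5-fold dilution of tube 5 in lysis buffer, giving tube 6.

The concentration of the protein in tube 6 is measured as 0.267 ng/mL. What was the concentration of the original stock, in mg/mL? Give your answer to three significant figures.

Step 1: 3 mL brought to 30 mL → factor 30/3 = 10
Step 2: 100 μL + 1900 μL = 2000 μL total → factor 2000/100 = 20
Step 3: 50 μL brought to 0.25 mL → factor 250/50 = 5
Step 4: 120 μL brought to 1800 μL → factor 1800/120 = 15
Step 5: 50-fold → factor 50
Step 6: 5-fold → factor 5
Overall dilution factor = 10 × 20 × 5 × 15 × 50 × 5 = 3.75 × 10^6
Stock = 0.267 ng/mL × 3.75 × 10^6 = 1.001 × 10^6 ng/mL = 1.00 mg/mL

1.00 mg/mL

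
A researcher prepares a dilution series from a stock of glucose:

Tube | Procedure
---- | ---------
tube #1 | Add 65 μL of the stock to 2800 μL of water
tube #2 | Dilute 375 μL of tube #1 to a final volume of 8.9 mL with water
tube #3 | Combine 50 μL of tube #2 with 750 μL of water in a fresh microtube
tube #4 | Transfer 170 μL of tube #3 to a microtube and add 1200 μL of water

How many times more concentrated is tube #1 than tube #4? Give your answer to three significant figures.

Step 1: 65 μL + 2800 μL = 2865 μL total → factor 2865/65 = 44.077
Step 2: 375 μL brought to 8.9 mL → factor 8900/375 = 23.733
Step 3: 50 μL + 750 μL = 800 μL total → factor 800/50 = 16
Step 4: 170 μL + 1200 μL = 1370 μL total → factor 1370/170 = 8.0588
Dilution factor to tube #1 = 44.077; to tube #4 = 1.3488 × 10^5
[tube #1]/[tube #4] = (factor to tube #4)/(factor to tube #1) = 1.3488 × 10^5/44.077 = 3.06 × 10^3

3.06 × 10^3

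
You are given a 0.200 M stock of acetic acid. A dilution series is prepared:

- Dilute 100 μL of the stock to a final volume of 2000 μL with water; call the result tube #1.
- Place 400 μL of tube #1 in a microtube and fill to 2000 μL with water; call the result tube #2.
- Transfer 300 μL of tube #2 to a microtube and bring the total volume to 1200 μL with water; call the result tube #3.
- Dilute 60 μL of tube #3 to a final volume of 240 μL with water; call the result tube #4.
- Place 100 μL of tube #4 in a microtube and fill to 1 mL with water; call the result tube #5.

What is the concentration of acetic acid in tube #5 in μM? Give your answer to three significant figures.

12.5 μM

Step 1: 100 μL brought to 2000 μL → factor 2000/100 = 20
Step 2: 400 μL brought to 2000 μL → factor 2000/400 = 5
Step 3: 300 μL brought to 1200 μL → factor 1200/300 = 4
Step 4: 60 μL brought to 240 μL → factor 240/60 = 4
Step 5: 100 μL brought to 1 mL → factor 1000/100 = 10
Overall dilution factor = 20 × 5 × 4 × 4 × 10 = 16000
Final = 0.200 M / 16000 = 1.250 × 10^-5 M = 12.5 μM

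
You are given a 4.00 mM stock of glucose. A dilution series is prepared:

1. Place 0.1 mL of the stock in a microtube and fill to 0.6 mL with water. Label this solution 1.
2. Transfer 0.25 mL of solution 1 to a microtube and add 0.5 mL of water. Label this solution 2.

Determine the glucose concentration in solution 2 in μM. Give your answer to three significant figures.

222 μM

Step 1: 0.1 mL brought to 0.6 mL → factor 0.6/0.1 = 6
Step 2: 0.25 mL + 0.5 mL = 0.75 mL total → factor 0.75/0.25 = 3
Overall dilution factor = 6 × 3 = 18
Final = 4.00 mM / 18 = 0.2222 mM = 222 μM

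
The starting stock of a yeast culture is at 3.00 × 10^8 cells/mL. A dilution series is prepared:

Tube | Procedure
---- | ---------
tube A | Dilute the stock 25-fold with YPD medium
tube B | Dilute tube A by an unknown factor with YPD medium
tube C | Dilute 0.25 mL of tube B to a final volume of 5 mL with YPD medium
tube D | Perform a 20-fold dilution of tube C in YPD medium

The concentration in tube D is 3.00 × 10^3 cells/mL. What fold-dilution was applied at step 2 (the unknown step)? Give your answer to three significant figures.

Step 1: 25-fold → factor 25
Step 2: unknown factor x
Step 3: 0.25 mL brought to 5 mL → factor 5/0.25 = 20
Step 4: 20-fold → factor 20
Product of known-step factors = 10000
Overall factor = 3.00 × 10^8 cells/mL / (3.00 × 10^3 cells/mL) = 1 × 10^5
x = 1 × 10^5 / 10000 = 10.0

10.0-fold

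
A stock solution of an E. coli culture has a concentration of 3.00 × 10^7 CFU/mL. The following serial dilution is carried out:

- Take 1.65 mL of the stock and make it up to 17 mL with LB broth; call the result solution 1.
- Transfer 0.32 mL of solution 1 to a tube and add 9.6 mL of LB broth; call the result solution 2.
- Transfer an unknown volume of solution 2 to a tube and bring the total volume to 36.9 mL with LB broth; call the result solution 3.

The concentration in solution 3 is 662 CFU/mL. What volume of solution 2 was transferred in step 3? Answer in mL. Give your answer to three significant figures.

Step 1: 1.65 mL brought to 17 mL → factor 17/1.65 = 10.303
Step 2: 0.32 mL + 9.6 mL = 9.92 mL total → factor 9.92/0.32 = 31
Step 3: v brought to 36.9 mL → factor = 36.9 mL/v
Product of known-step factors = 319.39
Overall factor = 3.00 × 10^7 CFU/mL / (662 CFU/mL) = 45317
Step-3 factor = 45317 / 319.39 = 141.89
v = 36.9 mL / 141.89 = 0.260 mL

0.260 mL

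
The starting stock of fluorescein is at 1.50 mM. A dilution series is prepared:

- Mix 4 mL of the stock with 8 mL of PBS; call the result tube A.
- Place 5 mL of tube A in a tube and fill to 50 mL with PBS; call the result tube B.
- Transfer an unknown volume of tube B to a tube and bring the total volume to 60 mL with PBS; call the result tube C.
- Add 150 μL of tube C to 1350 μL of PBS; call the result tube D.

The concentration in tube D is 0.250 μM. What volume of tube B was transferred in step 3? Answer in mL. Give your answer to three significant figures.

Step 1: 4 mL + 8 mL = 12 mL total → factor 12/4 = 3
Step 2: 5 mL brought to 50 mL → factor 50/5 = 10
Step 3: v brought to 60 mL → factor = 60 mL/v
Step 4: 150 μL + 1350 μL = 1500 μL total → factor 1500/150 = 10
Product of known-step factors = 300
Overall factor = 1.50 mM / (0.250 μM) = 6000
Step-3 factor = 6000 / 300 = 20
v = 60 mL / 20 = 3.00 mL

3.00 mL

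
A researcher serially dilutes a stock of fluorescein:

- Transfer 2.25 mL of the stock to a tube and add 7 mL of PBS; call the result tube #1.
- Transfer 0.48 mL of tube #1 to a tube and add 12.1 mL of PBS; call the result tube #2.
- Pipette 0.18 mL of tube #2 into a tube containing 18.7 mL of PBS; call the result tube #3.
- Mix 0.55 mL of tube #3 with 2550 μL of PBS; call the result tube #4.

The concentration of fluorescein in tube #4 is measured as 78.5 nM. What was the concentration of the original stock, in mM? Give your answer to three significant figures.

5.00 mM

Step 1: 2.25 mL + 7 mL = 9.25 mL total → factor 9.25/2.25 = 4.1111
Step 2: 0.48 mL + 12.1 mL = 12.58 mL total → factor 12.58/0.48 = 26.208
Step 3: 0.18 mL + 18.7 mL = 18.88 mL total → factor 18.88/0.18 = 104.89
Step 4: 0.55 mL + 2550 μL = 3.1 mL total → factor 3.1/0.55 = 5.6364
Overall dilution factor = 4.1111 × 26.208 × 104.89 × 5.6364 = 63698
Stock = 78.5 nM × 63698 = 5.000 × 10^6 nM = 5.00 mM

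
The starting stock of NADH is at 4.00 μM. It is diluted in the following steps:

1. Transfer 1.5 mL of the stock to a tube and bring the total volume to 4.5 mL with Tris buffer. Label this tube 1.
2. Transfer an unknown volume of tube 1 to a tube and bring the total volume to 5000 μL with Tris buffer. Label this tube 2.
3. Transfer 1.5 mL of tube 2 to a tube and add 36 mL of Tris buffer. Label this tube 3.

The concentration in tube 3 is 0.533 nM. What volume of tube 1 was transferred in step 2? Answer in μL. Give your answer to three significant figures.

Step 1: 1.5 mL brought to 4.5 mL → factor 4.5/1.5 = 3
Step 2: v brought to 5000 μL → factor = 5000 μL/v
Step 3: 1.5 mL + 36 mL = 37.5 mL total → factor 37.5/1.5 = 25
Product of known-step factors = 75
Overall factor = 4.00 μM / (0.533 nM) = 7504.7
Step-2 factor = 7504.7 / 75 = 100.06
v = 5000 μL / 100.06 = 50.0 μL

50.0 μL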